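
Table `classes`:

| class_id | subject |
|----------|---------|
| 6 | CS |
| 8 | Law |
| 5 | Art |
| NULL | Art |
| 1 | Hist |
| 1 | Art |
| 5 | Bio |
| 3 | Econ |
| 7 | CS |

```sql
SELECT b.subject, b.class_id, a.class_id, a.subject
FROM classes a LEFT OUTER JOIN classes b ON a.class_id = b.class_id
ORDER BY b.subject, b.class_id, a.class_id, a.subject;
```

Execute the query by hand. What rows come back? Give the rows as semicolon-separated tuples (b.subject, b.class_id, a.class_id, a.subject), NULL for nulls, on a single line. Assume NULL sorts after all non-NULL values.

(Art, 1, 1, Art); (Art, 1, 1, Hist); (Art, 5, 5, Art); (Art, 5, 5, Bio); (Bio, 5, 5, Art); (Bio, 5, 5, Bio); (CS, 6, 6, CS); (CS, 7, 7, CS); (Econ, 3, 3, Econ); (Hist, 1, 1, Art); (Hist, 1, 1, Hist); (Law, 8, 8, Law); (NULL, NULL, NULL, Art)

LEFT JOIN keeps every row from `classes a`; unmatched rows get NULL for `classes b`'s columns.
Matching on a.class_id = b.class_id. A NULL in a compared column never satisfies the condition.
- a (class_id=6) pairs with 1 row(s) of b.
- a (class_id=8) pairs with 1 row(s) of b.
- a (class_id=5) pairs with 2 row(s) of b.
- a (class_id=NULL) has no partner → padded with NULL.
- a (class_id=1) pairs with 2 row(s) of b.
- a (class_id=1) pairs with 2 row(s) of b.
- a (class_id=5) pairs with 2 row(s) of b.
- a (class_id=3) pairs with 1 row(s) of b.
- a (class_id=7) pairs with 1 row(s) of b.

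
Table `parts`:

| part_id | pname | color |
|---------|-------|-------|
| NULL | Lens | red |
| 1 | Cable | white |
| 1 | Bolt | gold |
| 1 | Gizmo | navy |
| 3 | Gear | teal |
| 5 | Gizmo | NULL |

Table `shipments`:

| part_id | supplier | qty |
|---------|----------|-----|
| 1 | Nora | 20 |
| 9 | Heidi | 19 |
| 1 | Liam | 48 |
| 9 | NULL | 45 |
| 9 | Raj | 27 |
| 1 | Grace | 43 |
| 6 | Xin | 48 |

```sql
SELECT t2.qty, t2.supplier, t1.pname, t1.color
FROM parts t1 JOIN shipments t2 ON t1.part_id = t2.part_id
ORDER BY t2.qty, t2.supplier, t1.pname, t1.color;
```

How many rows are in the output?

9

INNER JOIN keeps only pairs where the ON condition holds.
Matching on t1.part_id = t2.part_id. A NULL in a compared column never satisfies the condition.
- t1 (part_id=NULL) has no partner → excluded.
- t1 (part_id=1) pairs with 3 row(s) of t2.
- t1 (part_id=1) pairs with 3 row(s) of t2.
- t1 (part_id=1) pairs with 3 row(s) of t2.
- t1 (part_id=3) has no partner → excluded.
- t1 (part_id=5) has no partner → excluded.
Total: 9 rows.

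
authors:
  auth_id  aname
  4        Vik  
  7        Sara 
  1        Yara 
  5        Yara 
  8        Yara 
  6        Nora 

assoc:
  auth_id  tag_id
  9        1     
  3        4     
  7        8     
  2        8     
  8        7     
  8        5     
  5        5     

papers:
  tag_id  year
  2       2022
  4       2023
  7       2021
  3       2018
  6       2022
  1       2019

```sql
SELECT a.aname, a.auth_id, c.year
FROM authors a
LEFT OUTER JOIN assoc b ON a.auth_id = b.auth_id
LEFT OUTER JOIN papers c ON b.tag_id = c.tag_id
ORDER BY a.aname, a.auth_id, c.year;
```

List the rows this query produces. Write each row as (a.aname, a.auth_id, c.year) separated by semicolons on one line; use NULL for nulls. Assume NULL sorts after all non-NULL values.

Evaluate left to right. First `authors a LEFT JOIN assoc b` on auth_id: 7 row(s).
Then LEFT JOIN `papers c` on tag_id: each of those 7 rows is kept; rows whose b.tag_id has no match in c get NULL for c's columns.

(Nora, 6, NULL); (Sara, 7, NULL); (Vik, 4, NULL); (Yara, 1, NULL); (Yara, 5, NULL); (Yara, 8, 2021); (Yara, 8, NULL)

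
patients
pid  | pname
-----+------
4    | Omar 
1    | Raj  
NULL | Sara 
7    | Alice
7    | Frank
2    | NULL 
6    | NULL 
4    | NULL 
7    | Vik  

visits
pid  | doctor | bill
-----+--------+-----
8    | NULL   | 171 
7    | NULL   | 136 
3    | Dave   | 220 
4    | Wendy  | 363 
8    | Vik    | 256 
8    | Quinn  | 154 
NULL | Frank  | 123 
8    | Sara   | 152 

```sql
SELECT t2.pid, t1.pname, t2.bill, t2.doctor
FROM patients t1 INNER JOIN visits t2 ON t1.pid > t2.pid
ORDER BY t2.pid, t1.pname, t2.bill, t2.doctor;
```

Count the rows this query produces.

10

INNER JOIN keeps only pairs where the ON condition holds.
Matching on t1.pid > t2.pid. A NULL in a compared column never satisfies the condition.
- t1 row (pid=4): matches 1 t2 row(s) → 1 output row(s).
- t1 row (pid=1): no match → dropped.
- t1 row (pid=NULL): no match → dropped.
- t1 row (pid=7): matches 2 t2 row(s) → 2 output row(s).
- t1 row (pid=7): matches 2 t2 row(s) → 2 output row(s).
- t1 row (pid=2): no match → dropped.
- t1 row (pid=6): matches 2 t2 row(s) → 2 output row(s).
- t1 row (pid=4): matches 1 t2 row(s) → 1 output row(s).
- t1 row (pid=7): matches 2 t2 row(s) → 2 output row(s).
Total: 10 rows.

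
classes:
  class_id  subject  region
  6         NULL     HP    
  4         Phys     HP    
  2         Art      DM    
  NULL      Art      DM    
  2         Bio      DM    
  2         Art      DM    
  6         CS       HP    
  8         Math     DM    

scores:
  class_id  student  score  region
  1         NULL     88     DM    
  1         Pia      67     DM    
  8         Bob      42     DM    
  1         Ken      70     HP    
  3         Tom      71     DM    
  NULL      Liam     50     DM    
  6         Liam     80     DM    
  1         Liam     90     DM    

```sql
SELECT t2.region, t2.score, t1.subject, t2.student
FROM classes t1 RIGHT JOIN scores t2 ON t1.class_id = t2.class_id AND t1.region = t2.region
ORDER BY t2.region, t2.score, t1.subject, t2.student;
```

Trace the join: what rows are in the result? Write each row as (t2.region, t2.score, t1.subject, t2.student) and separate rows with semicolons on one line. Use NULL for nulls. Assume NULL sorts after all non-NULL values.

RIGHT JOIN keeps every row from `scores`; unmatched rows get NULL for `classes`'s columns.
Matching on t1.class_id = t2.class_id AND t1.region = t2.region. A NULL in a compared column never satisfies the condition.
Matched pairs: 1; unmatched t2 rows kept: 7.

(DM, 42, Math, Bob); (DM, 50, NULL, Liam); (DM, 67, NULL, Pia); (DM, 71, NULL, Tom); (DM, 80, NULL, Liam); (DM, 88, NULL, NULL); (DM, 90, NULL, Liam); (HP, 70, NULL, Ken)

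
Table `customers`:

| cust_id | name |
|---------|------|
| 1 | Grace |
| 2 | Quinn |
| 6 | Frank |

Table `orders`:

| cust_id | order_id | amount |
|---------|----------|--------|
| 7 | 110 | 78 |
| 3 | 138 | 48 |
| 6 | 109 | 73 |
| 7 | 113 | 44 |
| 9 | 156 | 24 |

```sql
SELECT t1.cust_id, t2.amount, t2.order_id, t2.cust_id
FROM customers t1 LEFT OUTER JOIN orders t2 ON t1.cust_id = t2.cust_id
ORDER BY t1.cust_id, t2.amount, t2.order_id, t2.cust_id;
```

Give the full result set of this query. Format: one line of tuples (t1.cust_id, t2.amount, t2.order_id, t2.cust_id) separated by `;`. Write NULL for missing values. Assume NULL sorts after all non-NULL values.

LEFT JOIN keeps every row from `customers`; unmatched rows get NULL for `orders`'s columns.
Matching on t1.cust_id = t2.cust_id.
Matched pairs: 1; unmatched t1 rows kept: 2.

(1, NULL, NULL, NULL); (2, NULL, NULL, NULL); (6, 73, 109, 6)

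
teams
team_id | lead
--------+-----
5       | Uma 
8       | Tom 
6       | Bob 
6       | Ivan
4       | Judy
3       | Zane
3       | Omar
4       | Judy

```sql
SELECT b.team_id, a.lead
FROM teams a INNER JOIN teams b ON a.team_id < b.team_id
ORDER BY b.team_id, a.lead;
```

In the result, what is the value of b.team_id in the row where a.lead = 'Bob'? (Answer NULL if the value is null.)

8

INNER JOIN keeps only pairs where the ON condition holds.
Matching on a.team_id < b.team_id.
- a[0] team_id=5 → 3 match(es) in b → 3 row(s).
- a[1] team_id=8 → no match; dropped.
- a[2] team_id=6 → 1 match(es) in b → 1 row(s).
- a[3] team_id=6 → 1 match(es) in b → 1 row(s).
- a[4] team_id=4 → 4 match(es) in b → 4 row(s).
- a[5] team_id=3 → 6 match(es) in b → 6 row(s).
- a[6] team_id=3 → 6 match(es) in b → 6 row(s).
- a[7] team_id=4 → 4 match(es) in b → 4 row(s).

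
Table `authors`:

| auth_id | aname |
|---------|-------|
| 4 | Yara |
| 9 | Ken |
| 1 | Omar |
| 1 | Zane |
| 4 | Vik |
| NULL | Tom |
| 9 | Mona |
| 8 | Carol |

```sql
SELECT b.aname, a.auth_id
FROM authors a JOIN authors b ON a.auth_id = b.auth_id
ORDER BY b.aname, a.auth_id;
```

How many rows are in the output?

13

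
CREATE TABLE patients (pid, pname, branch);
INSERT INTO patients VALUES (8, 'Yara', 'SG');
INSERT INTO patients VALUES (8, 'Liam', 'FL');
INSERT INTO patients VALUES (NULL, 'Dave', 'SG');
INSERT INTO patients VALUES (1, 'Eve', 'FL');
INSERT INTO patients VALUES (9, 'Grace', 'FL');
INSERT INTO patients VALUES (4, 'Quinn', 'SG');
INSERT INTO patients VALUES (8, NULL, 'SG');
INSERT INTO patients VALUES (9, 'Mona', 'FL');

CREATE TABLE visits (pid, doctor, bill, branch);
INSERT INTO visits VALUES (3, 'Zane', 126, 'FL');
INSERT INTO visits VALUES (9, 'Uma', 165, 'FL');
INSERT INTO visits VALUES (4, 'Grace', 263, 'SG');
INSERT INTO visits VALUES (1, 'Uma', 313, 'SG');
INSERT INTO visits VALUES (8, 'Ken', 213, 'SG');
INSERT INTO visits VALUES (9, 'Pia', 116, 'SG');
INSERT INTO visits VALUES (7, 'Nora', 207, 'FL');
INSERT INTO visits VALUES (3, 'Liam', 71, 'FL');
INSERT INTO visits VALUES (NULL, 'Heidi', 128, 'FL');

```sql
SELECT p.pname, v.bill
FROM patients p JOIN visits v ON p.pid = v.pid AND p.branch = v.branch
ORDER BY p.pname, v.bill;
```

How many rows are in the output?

5

INNER JOIN keeps only pairs where the ON condition holds.
Matching on p.pid = v.pid AND p.branch = v.branch. A NULL in a compared column never satisfies the condition.
Matched pairs: 5.
Total: 5 rows.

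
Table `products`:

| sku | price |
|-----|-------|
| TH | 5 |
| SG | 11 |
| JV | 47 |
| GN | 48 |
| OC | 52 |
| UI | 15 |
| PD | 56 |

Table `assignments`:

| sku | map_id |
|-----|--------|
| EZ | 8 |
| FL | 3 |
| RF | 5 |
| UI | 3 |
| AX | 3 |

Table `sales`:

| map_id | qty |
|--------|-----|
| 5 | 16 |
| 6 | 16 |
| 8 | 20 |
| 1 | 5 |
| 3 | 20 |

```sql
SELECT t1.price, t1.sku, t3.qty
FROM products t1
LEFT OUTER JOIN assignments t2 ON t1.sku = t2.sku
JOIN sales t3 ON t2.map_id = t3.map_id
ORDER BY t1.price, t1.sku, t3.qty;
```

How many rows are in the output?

1

Step 1 — t1 LEFT JOIN t2 on sku → 7 row(s).
Then INNER JOIN `sales t3` on map_id: keep only rows whose t2.map_id appears in t3.
Result: 1 row(s).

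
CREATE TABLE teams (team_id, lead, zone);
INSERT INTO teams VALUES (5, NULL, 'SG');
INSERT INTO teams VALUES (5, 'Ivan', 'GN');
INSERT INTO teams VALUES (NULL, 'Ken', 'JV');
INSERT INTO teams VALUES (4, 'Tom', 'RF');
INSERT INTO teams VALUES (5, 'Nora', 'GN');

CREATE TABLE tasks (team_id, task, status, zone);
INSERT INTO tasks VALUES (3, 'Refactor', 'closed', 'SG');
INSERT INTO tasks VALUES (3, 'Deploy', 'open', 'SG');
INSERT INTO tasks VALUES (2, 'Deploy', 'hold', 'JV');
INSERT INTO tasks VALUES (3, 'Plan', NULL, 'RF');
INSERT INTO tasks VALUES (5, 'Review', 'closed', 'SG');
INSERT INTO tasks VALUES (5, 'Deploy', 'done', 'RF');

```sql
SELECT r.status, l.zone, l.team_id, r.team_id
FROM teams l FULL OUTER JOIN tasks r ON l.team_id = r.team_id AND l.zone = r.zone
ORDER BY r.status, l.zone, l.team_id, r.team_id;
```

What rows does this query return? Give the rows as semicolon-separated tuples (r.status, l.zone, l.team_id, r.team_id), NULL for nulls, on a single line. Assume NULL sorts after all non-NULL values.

(closed, SG, 5, 5); (closed, NULL, NULL, 3); (done, NULL, NULL, 5); (hold, NULL, NULL, 2); (open, NULL, NULL, 3); (NULL, GN, 5, NULL); (NULL, GN, 5, NULL); (NULL, JV, NULL, NULL); (NULL, RF, 4, NULL); (NULL, NULL, NULL, 3)

FULL OUTER JOIN keeps every row from both sides; unmatched rows get NULL for the other side's columns.
Matching on l.team_id = r.team_id AND l.zone = r.zone. A NULL in a compared column never satisfies the condition.
Matched pairs: 1; unmatched l rows kept: 4; unmatched r rows kept: 5.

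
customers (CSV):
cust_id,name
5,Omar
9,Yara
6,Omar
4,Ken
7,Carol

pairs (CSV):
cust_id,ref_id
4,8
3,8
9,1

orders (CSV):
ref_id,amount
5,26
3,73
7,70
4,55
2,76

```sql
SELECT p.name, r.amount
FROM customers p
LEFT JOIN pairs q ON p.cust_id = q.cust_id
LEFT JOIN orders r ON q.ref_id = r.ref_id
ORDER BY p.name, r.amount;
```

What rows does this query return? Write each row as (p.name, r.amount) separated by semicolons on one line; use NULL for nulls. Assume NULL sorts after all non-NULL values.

Step 1 — p LEFT JOIN q on cust_id → 5 row(s).
Then LEFT JOIN `orders r` on ref_id: each of those 5 rows is kept; rows whose q.ref_id has no match in r get NULL for r's columns.

(Carol, NULL); (Ken, NULL); (Omar, NULL); (Omar, NULL); (Yara, NULL)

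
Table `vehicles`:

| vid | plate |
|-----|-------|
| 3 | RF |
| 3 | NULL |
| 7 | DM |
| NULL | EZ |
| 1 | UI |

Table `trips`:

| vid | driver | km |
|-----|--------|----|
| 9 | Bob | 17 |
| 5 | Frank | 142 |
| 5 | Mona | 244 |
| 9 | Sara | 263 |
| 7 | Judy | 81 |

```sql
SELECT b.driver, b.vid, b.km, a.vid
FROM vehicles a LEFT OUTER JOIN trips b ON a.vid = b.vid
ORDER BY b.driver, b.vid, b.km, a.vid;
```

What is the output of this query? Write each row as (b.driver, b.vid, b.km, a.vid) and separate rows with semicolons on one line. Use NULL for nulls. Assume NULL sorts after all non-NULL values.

LEFT JOIN keeps every row from `vehicles`; unmatched rows get NULL for `trips`'s columns.
Matching on a.vid = b.vid. A NULL in a compared column never satisfies the condition.
Matched pairs: 1; unmatched a rows kept: 4.

(Judy, 7, 81, 7); (NULL, NULL, NULL, 1); (NULL, NULL, NULL, 3); (NULL, NULL, NULL, 3); (NULL, NULL, NULL, NULL)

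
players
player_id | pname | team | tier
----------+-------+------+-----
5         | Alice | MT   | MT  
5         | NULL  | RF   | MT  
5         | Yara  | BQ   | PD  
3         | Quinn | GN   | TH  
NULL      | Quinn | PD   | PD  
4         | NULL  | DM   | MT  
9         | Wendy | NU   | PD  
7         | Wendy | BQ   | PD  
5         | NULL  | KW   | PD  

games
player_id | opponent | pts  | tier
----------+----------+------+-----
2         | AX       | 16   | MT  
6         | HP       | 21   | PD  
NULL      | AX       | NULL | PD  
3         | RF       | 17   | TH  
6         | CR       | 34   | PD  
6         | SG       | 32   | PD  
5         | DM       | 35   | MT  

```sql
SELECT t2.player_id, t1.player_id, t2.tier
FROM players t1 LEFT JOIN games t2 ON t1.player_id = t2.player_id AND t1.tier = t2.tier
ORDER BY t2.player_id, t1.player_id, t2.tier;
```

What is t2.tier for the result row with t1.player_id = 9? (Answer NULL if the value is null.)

NULL

LEFT JOIN keeps every row from `players`; unmatched rows get NULL for `games`'s columns.
Matching on t1.player_id = t2.player_id AND t1.tier = t2.tier. A NULL in a compared column never satisfies the condition.
- player_id=5, tier=MT: 1 matching t2 row(s), so 1 row(s) emitted.
- player_id=5, tier=MT: 1 matching t2 row(s), so 1 row(s) emitted.
- player_id=5, tier=PD: no t2 row matches, row kept with t2 columns NULL.
- player_id=3, tier=TH: 1 matching t2 row(s), so 1 row(s) emitted.
- player_id=NULL, tier=PD: no t2 row matches, row kept with t2 columns NULL.
- player_id=4, tier=MT: no t2 row matches, row kept with t2 columns NULL.
- player_id=9, tier=PD: no t2 row matches, row kept with t2 columns NULL.
- player_id=7, tier=PD: no t2 row matches, row kept with t2 columns NULL.
- player_id=5, tier=PD: no t2 row matches, row kept with t2 columns NULL.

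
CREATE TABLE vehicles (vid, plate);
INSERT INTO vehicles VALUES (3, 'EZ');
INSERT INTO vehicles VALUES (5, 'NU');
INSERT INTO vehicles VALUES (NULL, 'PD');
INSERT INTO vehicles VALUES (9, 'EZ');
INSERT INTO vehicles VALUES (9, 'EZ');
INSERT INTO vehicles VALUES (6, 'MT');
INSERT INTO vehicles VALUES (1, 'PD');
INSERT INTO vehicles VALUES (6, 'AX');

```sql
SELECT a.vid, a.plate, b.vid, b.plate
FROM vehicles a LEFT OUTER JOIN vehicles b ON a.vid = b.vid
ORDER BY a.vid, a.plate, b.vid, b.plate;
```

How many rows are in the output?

LEFT JOIN keeps every row from `vehicles a`; unmatched rows get NULL for `vehicles b`'s columns.
Matching on a.vid = b.vid. A NULL in a compared column never satisfies the condition.
- a row (vid=3): matches 1 b row(s) → 1 output row(s).
- a row (vid=5): matches 1 b row(s) → 1 output row(s).
- a row (vid=NULL): no match → kept, b columns NULL.
- a row (vid=9): matches 2 b row(s) → 2 output row(s).
- a row (vid=9): matches 2 b row(s) → 2 output row(s).
- a row (vid=6): matches 2 b row(s) → 2 output row(s).
- a row (vid=1): matches 1 b row(s) → 1 output row(s).
- a row (vid=6): matches 2 b row(s) → 2 output row(s).
Total: 11 matched + 1 padded = 12 rows.

12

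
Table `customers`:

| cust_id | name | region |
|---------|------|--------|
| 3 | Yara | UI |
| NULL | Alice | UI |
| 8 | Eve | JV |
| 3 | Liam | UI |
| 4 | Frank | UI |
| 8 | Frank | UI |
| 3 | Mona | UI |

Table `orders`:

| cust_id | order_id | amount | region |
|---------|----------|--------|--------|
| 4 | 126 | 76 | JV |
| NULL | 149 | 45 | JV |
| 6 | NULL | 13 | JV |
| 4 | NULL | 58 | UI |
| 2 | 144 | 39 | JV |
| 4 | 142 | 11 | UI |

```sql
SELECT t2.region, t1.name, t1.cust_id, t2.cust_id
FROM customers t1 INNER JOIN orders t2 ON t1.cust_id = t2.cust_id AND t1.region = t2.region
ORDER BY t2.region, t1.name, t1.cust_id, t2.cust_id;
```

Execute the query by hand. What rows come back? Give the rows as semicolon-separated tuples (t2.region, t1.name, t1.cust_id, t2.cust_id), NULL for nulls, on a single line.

INNER JOIN keeps only pairs where the ON condition holds.
Matching on t1.cust_id = t2.cust_id AND t1.region = t2.region. A NULL in a compared column never satisfies the condition.
- t1[0] cust_id=3, region=UI → no match; dropped.
- t1[1] cust_id=NULL, region=UI → no match; dropped.
- t1[2] cust_id=8, region=JV → no match; dropped.
- t1[3] cust_id=3, region=UI → no match; dropped.
- t1[4] cust_id=4, region=UI → 2 match(es) in t2 → 2 row(s).
- t1[5] cust_id=8, region=UI → no match; dropped.
- t1[6] cust_id=3, region=UI → no match; dropped.
After projecting and ordering:
t2.region | t1.name | t1.cust_id | t2.cust_id
UI | Frank | 4 | 4
UI | Frank | 4 | 4

(UI, Frank, 4, 4); (UI, Frank, 4, 4)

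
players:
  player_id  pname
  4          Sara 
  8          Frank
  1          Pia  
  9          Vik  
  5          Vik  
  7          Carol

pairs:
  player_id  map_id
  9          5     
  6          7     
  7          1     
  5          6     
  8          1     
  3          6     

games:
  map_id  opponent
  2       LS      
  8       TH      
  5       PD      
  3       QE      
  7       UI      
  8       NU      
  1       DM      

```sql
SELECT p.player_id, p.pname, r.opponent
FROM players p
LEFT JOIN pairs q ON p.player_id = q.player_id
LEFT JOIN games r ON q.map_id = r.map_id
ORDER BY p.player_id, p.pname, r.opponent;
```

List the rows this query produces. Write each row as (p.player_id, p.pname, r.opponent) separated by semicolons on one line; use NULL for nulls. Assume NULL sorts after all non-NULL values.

Joins associate left-to-right: players LEFT JOIN pairs on player_id gives 6 intermediate row(s).
Then LEFT JOIN `games r` on map_id: each of those 6 rows is kept; rows whose q.map_id has no match in r get NULL for r's columns.

(1, Pia, NULL); (4, Sara, NULL); (5, Vik, NULL); (7, Carol, DM); (8, Frank, DM); (9, Vik, PD)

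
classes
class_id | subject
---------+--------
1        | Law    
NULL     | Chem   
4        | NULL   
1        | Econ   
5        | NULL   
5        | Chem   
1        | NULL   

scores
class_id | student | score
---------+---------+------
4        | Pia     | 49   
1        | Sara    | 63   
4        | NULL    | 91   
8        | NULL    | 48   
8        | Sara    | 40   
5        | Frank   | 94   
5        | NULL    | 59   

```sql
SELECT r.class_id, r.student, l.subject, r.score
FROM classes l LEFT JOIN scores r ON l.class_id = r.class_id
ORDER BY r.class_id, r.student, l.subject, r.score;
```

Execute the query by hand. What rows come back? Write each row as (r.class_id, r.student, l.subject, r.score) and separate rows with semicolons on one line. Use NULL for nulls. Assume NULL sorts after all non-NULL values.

LEFT JOIN keeps every row from `classes`; unmatched rows get NULL for `scores`'s columns.
Matching on l.class_id = r.class_id. A NULL in a compared column never satisfies the condition.
- l[0] class_id=1 → 1 match(es) in r → 1 row(s).
- l[1] class_id=NULL → no match; kept with NULLs on the r side.
- l[2] class_id=4 → 2 match(es) in r → 2 row(s).
- l[3] class_id=1 → 1 match(es) in r → 1 row(s).
- l[4] class_id=5 → 2 match(es) in r → 2 row(s).
- l[5] class_id=5 → 2 match(es) in r → 2 row(s).
- l[6] class_id=1 → 1 match(es) in r → 1 row(s).
After projecting and ordering:
r.class_id | r.student | l.subject | r.score
1 | Sara | Econ | 63
1 | Sara | Law | 63
1 | Sara | NULL | 63
4 | Pia | NULL | 49
4 | NULL | NULL | 91
5 | Frank | Chem | 94
5 | Frank | NULL | 94
5 | NULL | Chem | 59
5 | NULL | NULL | 59
NULL | NULL | Chem | NULL

(1, Sara, Econ, 63); (1, Sara, Law, 63); (1, Sara, NULL, 63); (4, Pia, NULL, 49); (4, NULL, NULL, 91); (5, Frank, Chem, 94); (5, Frank, NULL, 94); (5, NULL, Chem, 59); (5, NULL, NULL, 59); (NULL, NULL, Chem, NULL)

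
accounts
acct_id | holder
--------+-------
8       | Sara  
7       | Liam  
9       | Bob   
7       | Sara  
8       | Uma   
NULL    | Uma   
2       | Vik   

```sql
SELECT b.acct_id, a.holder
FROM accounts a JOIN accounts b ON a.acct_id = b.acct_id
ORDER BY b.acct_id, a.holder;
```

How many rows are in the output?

INNER JOIN keeps only pairs where the ON condition holds.
Matching on a.acct_id = b.acct_id. A NULL in a compared column never satisfies the condition.
- acct_id=8: 2 matching b row(s), so 2 row(s) emitted.
- acct_id=7: 2 matching b row(s), so 2 row(s) emitted.
- acct_id=9: 1 matching b row(s), so 1 row(s) emitted.
- acct_id=7: 2 matching b row(s), so 2 row(s) emitted.
- acct_id=8: 2 matching b row(s), so 2 row(s) emitted.
- acct_id=NULL: no matching b row, dropped.
- acct_id=2: 1 matching b row(s), so 1 row(s) emitted.
Total: 10 rows.

10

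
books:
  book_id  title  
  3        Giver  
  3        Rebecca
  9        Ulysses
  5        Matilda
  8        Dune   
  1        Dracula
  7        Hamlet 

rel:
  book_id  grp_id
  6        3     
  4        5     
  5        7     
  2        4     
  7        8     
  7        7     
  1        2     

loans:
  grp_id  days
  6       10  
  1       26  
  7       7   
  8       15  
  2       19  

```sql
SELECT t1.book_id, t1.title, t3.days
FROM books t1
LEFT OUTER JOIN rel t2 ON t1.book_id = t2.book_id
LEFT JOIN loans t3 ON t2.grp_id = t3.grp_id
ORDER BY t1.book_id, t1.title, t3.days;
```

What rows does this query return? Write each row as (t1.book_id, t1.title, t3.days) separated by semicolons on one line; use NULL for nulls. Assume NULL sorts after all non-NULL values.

Evaluate left to right. First `books t1 LEFT JOIN rel t2` on book_id: 8 row(s).
Then LEFT JOIN `loans t3` on grp_id: each of those 8 rows is kept; rows whose t2.grp_id has no match in t3 get NULL for t3's columns.

(1, Dracula, 19); (3, Giver, NULL); (3, Rebecca, NULL); (5, Matilda, 7); (7, Hamlet, 7); (7, Hamlet, 15); (8, Dune, NULL); (9, Ulysses, NULL)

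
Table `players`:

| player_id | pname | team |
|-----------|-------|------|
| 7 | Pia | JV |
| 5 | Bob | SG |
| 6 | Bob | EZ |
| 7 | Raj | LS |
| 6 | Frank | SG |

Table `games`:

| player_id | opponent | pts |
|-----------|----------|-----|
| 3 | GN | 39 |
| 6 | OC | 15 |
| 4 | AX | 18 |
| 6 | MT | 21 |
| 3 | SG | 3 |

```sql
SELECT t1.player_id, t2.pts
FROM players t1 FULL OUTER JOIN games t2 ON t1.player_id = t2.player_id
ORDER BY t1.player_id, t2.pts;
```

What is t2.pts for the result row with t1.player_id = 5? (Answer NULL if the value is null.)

FULL OUTER JOIN keeps every row from both sides; unmatched rows get NULL for the other side's columns.
Matching on t1.player_id = t2.player_id.
- player_id=7: no t2 row matches, row kept with t2 columns NULL.
- player_id=5: no t2 row matches, row kept with t2 columns NULL.
- player_id=6: 2 matching t2 row(s), so 2 row(s) emitted.
- player_id=7: no t2 row matches, row kept with t2 columns NULL.
- player_id=6: 2 matching t2 row(s), so 2 row(s) emitted.
- 3 t2 row(s) had no t1 match → kept, t1 columns NULL.

NULL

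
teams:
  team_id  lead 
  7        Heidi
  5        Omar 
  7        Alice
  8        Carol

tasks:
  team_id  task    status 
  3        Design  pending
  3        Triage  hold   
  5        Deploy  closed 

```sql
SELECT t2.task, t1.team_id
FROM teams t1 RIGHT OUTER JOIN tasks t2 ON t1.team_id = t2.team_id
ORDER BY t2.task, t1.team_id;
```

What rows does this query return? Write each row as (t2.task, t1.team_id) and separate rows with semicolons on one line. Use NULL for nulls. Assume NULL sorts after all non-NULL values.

(Deploy, 5); (Design, NULL); (Triage, NULL)

RIGHT JOIN keeps every row from `tasks`; unmatched rows get NULL for `teams`'s columns.
Matching on t1.team_id = t2.team_id.
Matched pairs: 1; unmatched t2 rows kept: 2.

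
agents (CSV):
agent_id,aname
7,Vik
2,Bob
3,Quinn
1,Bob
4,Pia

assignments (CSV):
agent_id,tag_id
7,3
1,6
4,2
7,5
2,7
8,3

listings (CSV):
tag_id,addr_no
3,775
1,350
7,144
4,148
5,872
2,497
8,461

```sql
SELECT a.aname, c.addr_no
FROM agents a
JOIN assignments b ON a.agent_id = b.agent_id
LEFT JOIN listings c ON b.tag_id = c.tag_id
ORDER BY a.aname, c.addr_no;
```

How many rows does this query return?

5

Evaluate left to right. First `agents a INNER JOIN assignments b` on agent_id: 5 row(s).
Then LEFT JOIN `listings c` on tag_id: each of those 5 rows is kept; rows whose b.tag_id has no match in c get NULL for c's columns.
Result: 5 row(s).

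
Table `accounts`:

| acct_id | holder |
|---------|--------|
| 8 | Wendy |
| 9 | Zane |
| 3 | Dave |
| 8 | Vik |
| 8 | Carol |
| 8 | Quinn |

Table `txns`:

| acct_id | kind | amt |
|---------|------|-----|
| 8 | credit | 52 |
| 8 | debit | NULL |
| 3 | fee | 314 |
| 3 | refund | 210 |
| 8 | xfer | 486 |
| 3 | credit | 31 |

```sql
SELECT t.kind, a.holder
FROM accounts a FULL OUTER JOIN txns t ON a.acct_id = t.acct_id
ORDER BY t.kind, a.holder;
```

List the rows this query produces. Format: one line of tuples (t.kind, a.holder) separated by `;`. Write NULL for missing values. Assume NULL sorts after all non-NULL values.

FULL OUTER JOIN keeps every row from both sides; unmatched rows get NULL for the other side's columns.
Matching on a.acct_id = t.acct_id.
Matched pairs: 15; unmatched a rows kept: 1; unmatched t rows kept: 0.

(credit, Carol); (credit, Dave); (credit, Quinn); (credit, Vik); (credit, Wendy); (debit, Carol); (debit, Quinn); (debit, Vik); (debit, Wendy); (fee, Dave); (refund, Dave); (xfer, Carol); (xfer, Quinn); (xfer, Vik); (xfer, Wendy); (NULL, Zane)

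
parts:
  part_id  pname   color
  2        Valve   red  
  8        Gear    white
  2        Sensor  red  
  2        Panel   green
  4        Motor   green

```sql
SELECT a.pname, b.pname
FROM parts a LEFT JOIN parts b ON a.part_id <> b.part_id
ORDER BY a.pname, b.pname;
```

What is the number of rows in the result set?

14

LEFT JOIN keeps every row from `parts a`; unmatched rows get NULL for `parts b`'s columns.
Matching on a.part_id <> b.part_id.
Matched pairs: 14; unmatched a rows kept: 0.
Total: 14 rows.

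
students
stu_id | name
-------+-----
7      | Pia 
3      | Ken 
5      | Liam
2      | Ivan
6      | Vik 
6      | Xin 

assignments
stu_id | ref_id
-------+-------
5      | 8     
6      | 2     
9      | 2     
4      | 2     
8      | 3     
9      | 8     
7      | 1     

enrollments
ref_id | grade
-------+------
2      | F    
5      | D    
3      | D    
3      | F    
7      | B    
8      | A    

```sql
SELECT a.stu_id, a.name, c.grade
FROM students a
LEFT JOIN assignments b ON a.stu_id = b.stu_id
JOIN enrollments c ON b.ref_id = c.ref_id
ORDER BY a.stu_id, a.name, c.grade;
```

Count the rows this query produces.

3

Evaluate left to right. First `students a LEFT JOIN assignments b` on stu_id: 6 row(s).
Then INNER JOIN `enrollments c` on ref_id: keep only rows whose b.ref_id appears in c.
Result: 3 row(s).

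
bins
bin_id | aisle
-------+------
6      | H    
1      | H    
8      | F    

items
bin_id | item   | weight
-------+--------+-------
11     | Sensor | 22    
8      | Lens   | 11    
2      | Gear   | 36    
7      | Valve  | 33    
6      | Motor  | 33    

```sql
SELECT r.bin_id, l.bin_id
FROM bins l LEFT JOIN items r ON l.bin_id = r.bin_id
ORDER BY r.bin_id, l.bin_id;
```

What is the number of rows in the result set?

3

LEFT JOIN keeps every row from `bins`; unmatched rows get NULL for `items`'s columns.
Matching on l.bin_id = r.bin_id.
Matched pairs: 2; unmatched l rows kept: 1.
Total: 2 matched + 1 padded = 3 rows.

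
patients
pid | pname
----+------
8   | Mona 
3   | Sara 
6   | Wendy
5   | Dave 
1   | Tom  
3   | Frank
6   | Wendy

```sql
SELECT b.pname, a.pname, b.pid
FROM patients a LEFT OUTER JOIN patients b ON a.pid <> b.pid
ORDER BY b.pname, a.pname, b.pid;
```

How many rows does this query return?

LEFT JOIN keeps every row from `patients a`; unmatched rows get NULL for `patients b`'s columns.
Matching on a.pid <> b.pid.
- a (pid=8) pairs with 6 row(s) of b.
- a (pid=3) pairs with 5 row(s) of b.
- a (pid=6) pairs with 5 row(s) of b.
- a (pid=5) pairs with 6 row(s) of b.
- a (pid=1) pairs with 6 row(s) of b.
- a (pid=3) pairs with 5 row(s) of b.
- a (pid=6) pairs with 5 row(s) of b.
Total: 38 rows.

38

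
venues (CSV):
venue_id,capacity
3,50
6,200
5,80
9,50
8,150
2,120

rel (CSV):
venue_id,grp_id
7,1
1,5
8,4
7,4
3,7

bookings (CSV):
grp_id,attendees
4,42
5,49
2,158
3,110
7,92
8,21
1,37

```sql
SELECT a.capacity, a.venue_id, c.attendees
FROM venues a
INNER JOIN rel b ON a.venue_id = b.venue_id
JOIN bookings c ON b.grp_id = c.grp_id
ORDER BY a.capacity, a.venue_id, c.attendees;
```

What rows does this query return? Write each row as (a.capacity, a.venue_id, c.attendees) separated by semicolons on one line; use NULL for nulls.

(50, 3, 92); (150, 8, 42)

Joins associate left-to-right: venues INNER JOIN rel on venue_id gives 2 intermediate row(s).
Then INNER JOIN `bookings c` on grp_id: keep only rows whose b.grp_id appears in c.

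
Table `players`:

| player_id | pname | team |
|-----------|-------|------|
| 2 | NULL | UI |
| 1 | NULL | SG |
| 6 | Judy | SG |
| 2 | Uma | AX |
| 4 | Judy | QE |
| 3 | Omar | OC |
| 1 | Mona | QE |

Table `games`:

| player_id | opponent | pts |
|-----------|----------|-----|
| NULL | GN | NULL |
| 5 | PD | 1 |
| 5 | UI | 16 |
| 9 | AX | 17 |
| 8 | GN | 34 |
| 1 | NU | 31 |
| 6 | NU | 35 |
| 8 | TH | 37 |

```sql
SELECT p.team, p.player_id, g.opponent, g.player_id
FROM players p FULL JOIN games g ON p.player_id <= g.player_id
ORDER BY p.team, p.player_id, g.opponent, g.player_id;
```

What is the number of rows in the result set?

43

FULL OUTER JOIN keeps every row from both sides; unmatched rows get NULL for the other side's columns.
Matching on p.player_id <= g.player_id. A NULL in a compared column never satisfies the condition.
- p[0] player_id=2 → 6 match(es) in g → 6 row(s).
- p[1] player_id=1 → 7 match(es) in g → 7 row(s).
- p[2] player_id=6 → 4 match(es) in g → 4 row(s).
- p[3] player_id=2 → 6 match(es) in g → 6 row(s).
- p[4] player_id=4 → 6 match(es) in g → 6 row(s).
- p[5] player_id=3 → 6 match(es) in g → 6 row(s).
- p[6] player_id=1 → 7 match(es) in g → 7 row(s).
- 1 g row(s) had no p match → kept, p columns NULL.
Total: 42 matched + 1 padded = 43 rows.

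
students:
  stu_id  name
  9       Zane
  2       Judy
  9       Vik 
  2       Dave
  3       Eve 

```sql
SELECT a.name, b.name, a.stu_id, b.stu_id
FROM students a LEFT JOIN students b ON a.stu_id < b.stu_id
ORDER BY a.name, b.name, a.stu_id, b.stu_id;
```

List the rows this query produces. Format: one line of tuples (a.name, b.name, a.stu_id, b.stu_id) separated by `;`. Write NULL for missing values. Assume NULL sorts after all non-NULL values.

(Dave, Eve, 2, 3); (Dave, Vik, 2, 9); (Dave, Zane, 2, 9); (Eve, Vik, 3, 9); (Eve, Zane, 3, 9); (Judy, Eve, 2, 3); (Judy, Vik, 2, 9); (Judy, Zane, 2, 9); (Vik, NULL, 9, NULL); (Zane, NULL, 9, NULL)

LEFT JOIN keeps every row from `students a`; unmatched rows get NULL for `students b`'s columns.
Matching on a.stu_id < b.stu_id.
- stu_id=9: no b row matches, row kept with b columns NULL.
- stu_id=2: 3 matching b row(s), so 3 row(s) emitted.
- stu_id=9: no b row matches, row kept with b columns NULL.
- stu_id=2: 3 matching b row(s), so 3 row(s) emitted.
- stu_id=3: 2 matching b row(s), so 2 row(s) emitted.
After projecting and ordering:
a.name | b.name | a.stu_id | b.stu_id
Dave | Eve | 2 | 3
Dave | Vik | 2 | 9
Dave | Zane | 2 | 9
Eve | Vik | 3 | 9
Eve | Zane | 3 | 9
Judy | Eve | 2 | 3
Judy | Vik | 2 | 9
Judy | Zane | 2 | 9
Vik | NULL | 9 | NULL
Zane | NULL | 9 | NULL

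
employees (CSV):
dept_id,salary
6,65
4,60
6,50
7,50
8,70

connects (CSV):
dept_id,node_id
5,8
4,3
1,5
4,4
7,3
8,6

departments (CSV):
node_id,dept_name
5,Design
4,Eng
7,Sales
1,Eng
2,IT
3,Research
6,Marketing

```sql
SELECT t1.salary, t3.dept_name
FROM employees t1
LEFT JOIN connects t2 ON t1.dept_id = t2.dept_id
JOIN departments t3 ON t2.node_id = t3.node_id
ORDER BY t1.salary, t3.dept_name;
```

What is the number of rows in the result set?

4

Joins associate left-to-right: employees LEFT JOIN connects on dept_id gives 6 intermediate row(s).
Then INNER JOIN `departments t3` on node_id: keep only rows whose t2.node_id appears in t3.
Result: 4 row(s).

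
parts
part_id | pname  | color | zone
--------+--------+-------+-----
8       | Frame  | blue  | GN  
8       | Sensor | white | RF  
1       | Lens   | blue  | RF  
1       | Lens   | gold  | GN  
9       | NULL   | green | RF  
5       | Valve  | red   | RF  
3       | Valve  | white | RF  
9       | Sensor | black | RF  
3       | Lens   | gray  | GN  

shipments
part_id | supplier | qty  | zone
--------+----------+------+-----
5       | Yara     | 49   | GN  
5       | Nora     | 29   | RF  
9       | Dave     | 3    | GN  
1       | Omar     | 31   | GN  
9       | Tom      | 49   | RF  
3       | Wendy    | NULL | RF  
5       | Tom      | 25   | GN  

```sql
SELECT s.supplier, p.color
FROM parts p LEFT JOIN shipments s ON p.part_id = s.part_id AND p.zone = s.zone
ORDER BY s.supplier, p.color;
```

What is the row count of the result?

LEFT JOIN keeps every row from `parts`; unmatched rows get NULL for `shipments`'s columns.
Matching on p.part_id = s.part_id AND p.zone = s.zone.
Matched pairs: 5; unmatched p rows kept: 4.
Total: 5 matched + 4 padded = 9 rows.

9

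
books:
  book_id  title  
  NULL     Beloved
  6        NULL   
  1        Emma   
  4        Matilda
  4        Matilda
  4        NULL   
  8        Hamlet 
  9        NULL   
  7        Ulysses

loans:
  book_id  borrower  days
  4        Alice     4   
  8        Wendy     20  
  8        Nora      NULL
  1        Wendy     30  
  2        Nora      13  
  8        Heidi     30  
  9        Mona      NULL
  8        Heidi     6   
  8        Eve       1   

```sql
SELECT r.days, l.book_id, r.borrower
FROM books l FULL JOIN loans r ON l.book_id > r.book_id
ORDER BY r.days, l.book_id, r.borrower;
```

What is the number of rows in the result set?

26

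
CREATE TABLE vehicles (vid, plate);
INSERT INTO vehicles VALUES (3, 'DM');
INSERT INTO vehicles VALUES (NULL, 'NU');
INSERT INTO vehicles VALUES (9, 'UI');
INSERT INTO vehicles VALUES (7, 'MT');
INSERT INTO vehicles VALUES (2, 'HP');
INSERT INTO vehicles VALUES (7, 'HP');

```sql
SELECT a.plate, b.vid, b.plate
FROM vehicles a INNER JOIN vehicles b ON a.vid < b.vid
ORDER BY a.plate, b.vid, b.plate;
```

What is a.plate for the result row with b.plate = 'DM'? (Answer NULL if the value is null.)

HP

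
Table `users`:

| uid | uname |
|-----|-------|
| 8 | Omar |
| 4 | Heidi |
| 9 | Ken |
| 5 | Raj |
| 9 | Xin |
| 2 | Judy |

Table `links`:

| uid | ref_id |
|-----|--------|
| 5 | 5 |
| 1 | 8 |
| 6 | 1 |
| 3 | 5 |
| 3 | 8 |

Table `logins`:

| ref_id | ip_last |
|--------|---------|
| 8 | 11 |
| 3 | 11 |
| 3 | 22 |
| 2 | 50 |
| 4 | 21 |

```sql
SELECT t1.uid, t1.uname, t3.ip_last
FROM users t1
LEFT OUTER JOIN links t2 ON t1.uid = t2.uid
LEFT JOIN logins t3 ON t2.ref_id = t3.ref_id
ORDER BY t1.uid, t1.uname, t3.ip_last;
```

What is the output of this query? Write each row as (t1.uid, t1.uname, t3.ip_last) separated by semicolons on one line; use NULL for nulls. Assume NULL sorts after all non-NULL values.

Evaluate left to right. First `users t1 LEFT JOIN links t2` on uid: 6 row(s).
Then LEFT JOIN `logins t3` on ref_id: each of those 6 rows is kept; rows whose t2.ref_id has no match in t3 get NULL for t3's columns.

(2, Judy, NULL); (4, Heidi, NULL); (5, Raj, NULL); (8, Omar, NULL); (9, Ken, NULL); (9, Xin, NULL)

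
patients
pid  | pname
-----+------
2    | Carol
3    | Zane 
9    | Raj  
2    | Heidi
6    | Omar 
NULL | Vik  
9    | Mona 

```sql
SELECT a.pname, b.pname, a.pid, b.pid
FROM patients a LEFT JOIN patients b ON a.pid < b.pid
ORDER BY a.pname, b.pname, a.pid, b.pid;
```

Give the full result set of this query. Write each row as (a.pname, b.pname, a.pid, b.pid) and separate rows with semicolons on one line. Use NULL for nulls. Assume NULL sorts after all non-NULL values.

LEFT JOIN keeps every row from `patients a`; unmatched rows get NULL for `patients b`'s columns.
Matching on a.pid < b.pid. A NULL in a compared column never satisfies the condition.
Matched pairs: 13; unmatched a rows kept: 3.

(Carol, Mona, 2, 9); (Carol, Omar, 2, 6); (Carol, Raj, 2, 9); (Carol, Zane, 2, 3); (Heidi, Mona, 2, 9); (Heidi, Omar, 2, 6); (Heidi, Raj, 2, 9); (Heidi, Zane, 2, 3); (Mona, NULL, 9, NULL); (Omar, Mona, 6, 9); (Omar, Raj, 6, 9); (Raj, NULL, 9, NULL); (Vik, NULL, NULL, NULL); (Zane, Mona, 3, 9); (Zane, Omar, 3, 6); (Zane, Raj, 3, 9)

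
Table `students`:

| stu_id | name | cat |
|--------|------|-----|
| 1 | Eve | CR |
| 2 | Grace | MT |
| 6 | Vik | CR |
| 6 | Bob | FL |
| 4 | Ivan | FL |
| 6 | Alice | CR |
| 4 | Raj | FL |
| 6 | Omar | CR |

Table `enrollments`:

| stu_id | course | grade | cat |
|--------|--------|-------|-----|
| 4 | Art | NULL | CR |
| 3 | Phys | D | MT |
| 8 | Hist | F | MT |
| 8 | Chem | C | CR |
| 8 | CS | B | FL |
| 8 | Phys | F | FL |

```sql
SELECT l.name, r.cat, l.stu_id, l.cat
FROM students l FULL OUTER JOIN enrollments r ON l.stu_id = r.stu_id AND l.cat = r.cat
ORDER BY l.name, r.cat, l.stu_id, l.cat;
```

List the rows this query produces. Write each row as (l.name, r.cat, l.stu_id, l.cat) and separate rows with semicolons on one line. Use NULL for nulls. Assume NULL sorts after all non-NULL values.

FULL OUTER JOIN keeps every row from both sides; unmatched rows get NULL for the other side's columns.
Matching on l.stu_id = r.stu_id AND l.cat = r.cat.
Matched pairs: 0; unmatched l rows kept: 8; unmatched r rows kept: 6.

(Alice, NULL, 6, CR); (Bob, NULL, 6, FL); (Eve, NULL, 1, CR); (Grace, NULL, 2, MT); (Ivan, NULL, 4, FL); (Omar, NULL, 6, CR); (Raj, NULL, 4, FL); (Vik, NULL, 6, CR); (NULL, CR, NULL, NULL); (NULL, CR, NULL, NULL); (NULL, FL, NULL, NULL); (NULL, FL, NULL, NULL); (NULL, MT, NULL, NULL); (NULL, MT, NULL, NULL)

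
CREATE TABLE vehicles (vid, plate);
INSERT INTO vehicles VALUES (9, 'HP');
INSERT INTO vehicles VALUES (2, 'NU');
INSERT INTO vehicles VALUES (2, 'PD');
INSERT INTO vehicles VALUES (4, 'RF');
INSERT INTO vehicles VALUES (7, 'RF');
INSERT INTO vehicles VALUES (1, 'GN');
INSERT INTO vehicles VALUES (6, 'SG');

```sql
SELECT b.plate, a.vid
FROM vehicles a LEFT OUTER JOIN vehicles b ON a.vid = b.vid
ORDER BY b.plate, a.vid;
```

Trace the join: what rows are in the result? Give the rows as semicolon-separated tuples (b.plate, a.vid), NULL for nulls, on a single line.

LEFT JOIN keeps every row from `vehicles a`; unmatched rows get NULL for `vehicles b`'s columns.
Matching on a.vid = b.vid.
- a[0] vid=9 → 1 match(es) in b → 1 row(s).
- a[1] vid=2 → 2 match(es) in b → 2 row(s).
- a[2] vid=2 → 2 match(es) in b → 2 row(s).
- a[3] vid=4 → 1 match(es) in b → 1 row(s).
- a[4] vid=7 → 1 match(es) in b → 1 row(s).
- a[5] vid=1 → 1 match(es) in b → 1 row(s).
- a[6] vid=6 → 1 match(es) in b → 1 row(s).
After projecting and ordering:
b.plate | a.vid
GN | 1
HP | 9
NU | 2
NU | 2
PD | 2
PD | 2
RF | 4
RF | 7
SG | 6

(GN, 1); (HP, 9); (NU, 2); (NU, 2); (PD, 2); (PD, 2); (RF, 4); (RF, 7); (SG, 6)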